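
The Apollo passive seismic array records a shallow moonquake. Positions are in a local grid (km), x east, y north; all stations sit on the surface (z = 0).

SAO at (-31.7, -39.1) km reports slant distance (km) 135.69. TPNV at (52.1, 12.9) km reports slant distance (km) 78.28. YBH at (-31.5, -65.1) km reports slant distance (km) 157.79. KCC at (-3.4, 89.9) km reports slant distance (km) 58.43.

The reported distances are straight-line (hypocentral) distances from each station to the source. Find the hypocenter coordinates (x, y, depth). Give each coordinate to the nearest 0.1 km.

x ≈ 30.0 km, y ≈ 73.1 km, depth ≈ 44.9 km

Each station gives a sphere (x−x_i)² + (y−y_i)² + z² = d_i² (stations at z=0).
Subtracting the SAO sphere from TPNV and YBH: z² cancels, leaving linear equations in x and y:
167.6 x + 104.0 y = 12631.14
0.4 x − 52.0 y = -3789.35
Solving: x ≈ 30.003, y ≈ 73.103 km (keep extra digits for the depth step; rounded: 30.0, 73.1).
Then from the SAO sphere: z² = 135.69² − (x + 31.7)² − (y + 39.1)² with x = 30.003, y = 73.103, so z ≈ 44.889 ≈ 44.9 km.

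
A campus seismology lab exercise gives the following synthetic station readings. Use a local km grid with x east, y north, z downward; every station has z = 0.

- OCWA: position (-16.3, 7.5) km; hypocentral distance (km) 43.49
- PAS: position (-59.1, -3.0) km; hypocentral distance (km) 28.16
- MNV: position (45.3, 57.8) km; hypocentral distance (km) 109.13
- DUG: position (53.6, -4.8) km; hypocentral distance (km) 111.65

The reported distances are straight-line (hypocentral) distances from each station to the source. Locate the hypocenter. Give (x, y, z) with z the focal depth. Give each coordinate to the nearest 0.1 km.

Each station gives a sphere (x−x_i)² + (y−y_i)² + z² = d_i² (stations at z=0).
Subtracting the OCWA sphere from PAS and MNV: z² cancels, leaving linear equations in x and y:
-85.6 x − 21.0 y = 4278.26
123.2 x + 100.6 y = -4946.99
Solving: x ≈ -54.200, y ≈ 17.201 km (keep extra digits for the depth step; rounded: -54.2, 17.2).
Then from the OCWA sphere: z² = 43.49² − (x + 16.3)² − (y − 7.5)² with x = -54.200, y = 17.201, so z ≈ 18.996 ≈ 19.0 km.

x ≈ -54.2 km, y ≈ 17.2 km, depth ≈ 19.0 km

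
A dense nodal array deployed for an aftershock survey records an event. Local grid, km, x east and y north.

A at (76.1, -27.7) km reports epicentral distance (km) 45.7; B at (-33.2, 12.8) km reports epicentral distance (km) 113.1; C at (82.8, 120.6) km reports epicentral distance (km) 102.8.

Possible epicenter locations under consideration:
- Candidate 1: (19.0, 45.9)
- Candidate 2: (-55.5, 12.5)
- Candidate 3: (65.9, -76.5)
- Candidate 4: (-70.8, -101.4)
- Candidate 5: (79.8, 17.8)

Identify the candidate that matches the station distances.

Candidate 5

For each candidate, compare |candidate − station| to the reported distance:
Candidate 1: residuals A 47.5, B 51.3, C 4.6 → max 51.3 km
Candidate 2: residuals A 91.9, B 90.8, C 72.7 → max 91.9 km
Candidate 3: residuals A 4.2, B 20.3, C 95.0 → max 95.0 km
Candidate 4: residuals A 118.7, B 7.1, C 167.2 → max 167.2 km
Candidate 5: residuals A 0.0, B 0.0, C 0.0 → max 0.0 km
Only Candidate 5 has all residuals ≈ 0.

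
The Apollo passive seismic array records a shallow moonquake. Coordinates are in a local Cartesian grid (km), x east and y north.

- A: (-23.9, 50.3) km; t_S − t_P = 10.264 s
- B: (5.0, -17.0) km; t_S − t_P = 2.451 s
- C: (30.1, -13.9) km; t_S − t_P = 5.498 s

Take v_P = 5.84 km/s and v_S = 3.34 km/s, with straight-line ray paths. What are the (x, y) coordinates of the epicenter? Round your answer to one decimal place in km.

Distance from S−P lag: d = Δt · v_P v_S / (v_P − v_S) = Δt · (5.84·3.34)/(5.84−3.34) ≈ 7.8022·Δt.
So d_A = 80.08, d_B = 19.12, d_C = 42.90 km.
Circle about each station: (x + 23.9)² + (y − 50.3)² = 80.08²; (x − 5.0)² + (y + 17.0)² = 19.12²; (x − 30.1)² + (y + 13.9)² = 42.90².
Subtracting the A equation from the B and C equations removes the quadratic terms:
57.8 x − 134.6 y = 3259.93
108.0 x − 128.4 y = 2570.32
Solving the 2×2 system: x ≈ -10.2, y ≈ -28.6 km.

x ≈ -10.2 km, y ≈ -28.6 km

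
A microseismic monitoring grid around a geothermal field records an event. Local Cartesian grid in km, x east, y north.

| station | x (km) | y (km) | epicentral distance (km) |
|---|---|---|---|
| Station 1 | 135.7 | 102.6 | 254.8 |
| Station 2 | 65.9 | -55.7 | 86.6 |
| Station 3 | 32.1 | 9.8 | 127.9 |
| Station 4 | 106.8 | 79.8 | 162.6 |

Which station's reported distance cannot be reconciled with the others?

Station 4

Solve using three stations at a time. Using Station 1, Station 2, Station 3 (subtract circle equations pairwise → linear system) gives (x, y) ≈ (2.5, -114.6).
Distances from that point to each station vs reported:
  Station 1: calculated 254.8 vs reported 254.8 → residual 0.0 km
  Station 2: calculated 86.5 vs reported 86.6 → residual 0.1 km
  Station 3: calculated 127.9 vs reported 127.9 → residual 0.0 km
  Station 4: calculated 220.6 vs reported 162.6 → residual 58.0 km
Station 1, Station 2, Station 3 are mutually consistent (residuals ≈ 0); Station 4 is off by 58.0 km.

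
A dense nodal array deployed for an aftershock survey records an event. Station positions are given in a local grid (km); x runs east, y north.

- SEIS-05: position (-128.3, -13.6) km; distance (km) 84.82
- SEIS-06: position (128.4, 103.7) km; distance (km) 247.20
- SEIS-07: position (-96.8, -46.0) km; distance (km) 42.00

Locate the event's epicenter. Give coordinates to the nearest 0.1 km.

-57.1 km east, -59.7 km north

Circle about each station: (x + 128.3)² + (y + 13.6)² = 84.82²; (x − 128.4)² + (y − 103.7)² = 247.20²; (x + 96.8)² + (y + 46.0)² = 42.00².
Subtracting the SEIS-05 equation from the SEIS-06 and SEIS-07 equations removes the quadratic terms:
513.4 x + 234.6 y = -43319.01
63.0 x − 64.8 y = 270.82
Solving the 2×2 system: x ≈ -57.1, y ≈ -59.7 km.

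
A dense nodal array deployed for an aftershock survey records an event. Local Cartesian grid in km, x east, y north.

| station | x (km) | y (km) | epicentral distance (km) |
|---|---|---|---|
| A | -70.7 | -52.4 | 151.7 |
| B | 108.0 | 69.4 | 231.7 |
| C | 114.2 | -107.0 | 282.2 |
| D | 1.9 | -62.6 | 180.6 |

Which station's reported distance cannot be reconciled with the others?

Solve using three stations at a time. Using A, C, D (subtract circle equations pairwise → linear system) gives (x, y) ≈ (-78.5, 99.3).
Distances from that point to each station vs reported:
  A: calculated 151.9 vs reported 151.7 → residual 0.2 km
  B: calculated 188.9 vs reported 231.7 → residual 42.8 km
  C: calculated 282.3 vs reported 282.2 → residual 0.1 km
  D: calculated 180.8 vs reported 180.6 → residual 0.2 km
A, C, D are mutually consistent (residuals ≈ 0); B is off by 42.8 km.

B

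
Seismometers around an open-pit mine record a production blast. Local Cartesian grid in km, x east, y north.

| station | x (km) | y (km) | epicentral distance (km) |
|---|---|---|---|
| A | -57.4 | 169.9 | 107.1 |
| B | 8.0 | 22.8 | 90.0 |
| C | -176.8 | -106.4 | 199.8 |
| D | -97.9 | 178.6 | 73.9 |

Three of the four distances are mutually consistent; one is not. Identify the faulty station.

D

Solve using three stations at a time. Using A, B, C (subtract circle equations pairwise → linear system) gives (x, y) ≈ (-72.1, 63.8).
Distances from that point to each station vs reported:
  A: calculated 107.1 vs reported 107.1 → residual 0.0 km
  B: calculated 90.0 vs reported 90.0 → residual 0.0 km
  C: calculated 199.8 vs reported 199.8 → residual 0.0 km
  D: calculated 117.7 vs reported 73.9 → residual 43.8 km
A, B, C are mutually consistent (residuals ≈ 0); D is off by 43.8 km.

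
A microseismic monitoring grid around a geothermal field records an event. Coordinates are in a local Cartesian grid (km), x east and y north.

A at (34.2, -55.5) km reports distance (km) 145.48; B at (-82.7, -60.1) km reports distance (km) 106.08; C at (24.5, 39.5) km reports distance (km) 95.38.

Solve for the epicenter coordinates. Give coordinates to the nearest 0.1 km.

Circle about each station: (x − 34.2)² + (y + 55.5)² = 145.48²; (x + 82.7)² + (y + 60.1)² = 106.08²; (x − 24.5)² + (y − 39.5)² = 95.38².
Subtracting pairs of circle equations eliminates x²+y² and gives linear equations (the radical axes):
-233.8 x − 9.2 y = 16112.87
-19.4 x + 190.0 y = 9977.70
Solving the 2×2 system: x ≈ -70.7, y ≈ 45.3 km.

-70.7 km east, 45.3 km north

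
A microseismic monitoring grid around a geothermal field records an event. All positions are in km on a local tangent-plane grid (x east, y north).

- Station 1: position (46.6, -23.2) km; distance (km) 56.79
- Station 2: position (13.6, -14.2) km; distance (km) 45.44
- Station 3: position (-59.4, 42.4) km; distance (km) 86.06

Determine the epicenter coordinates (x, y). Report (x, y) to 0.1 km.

Circle about each station: (x − 46.6)² + (y + 23.2)² = 56.79²; (x − 13.6)² + (y + 14.2)² = 45.44²; (x + 59.4)² + (y − 42.4)² = 86.06².
Subtracting the Station 1 equation from the Station 2 and Station 3 equations removes the quadratic terms:
-66.0 x + 18.0 y = -1162.89
-212.0 x + 131.2 y = -1564.90
Solving the 2×2 system: x ≈ 25.7, y ≈ 29.6 km.

(25.7, 29.6)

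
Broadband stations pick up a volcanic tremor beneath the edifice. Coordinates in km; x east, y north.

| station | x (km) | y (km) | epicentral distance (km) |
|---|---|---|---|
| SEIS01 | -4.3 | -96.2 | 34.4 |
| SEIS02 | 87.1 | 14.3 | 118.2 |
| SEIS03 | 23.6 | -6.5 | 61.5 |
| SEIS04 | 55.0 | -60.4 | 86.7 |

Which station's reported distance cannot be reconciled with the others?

SEIS04

Solve using three stations at a time. Using SEIS01, SEIS02, SEIS03 (subtract circle equations pairwise → linear system) gives (x, y) ≈ (-3.4, -61.8).
Distances from that point to each station vs reported:
  SEIS01: calculated 34.4 vs reported 34.4 → residual 0.0 km
  SEIS02: calculated 118.2 vs reported 118.2 → residual 0.0 km
  SEIS03: calculated 61.5 vs reported 61.5 → residual 0.0 km
  SEIS04: calculated 58.4 vs reported 86.7 → residual 28.3 km
SEIS01, SEIS02, SEIS03 are mutually consistent (residuals ≈ 0); SEIS04 is off by 28.3 km.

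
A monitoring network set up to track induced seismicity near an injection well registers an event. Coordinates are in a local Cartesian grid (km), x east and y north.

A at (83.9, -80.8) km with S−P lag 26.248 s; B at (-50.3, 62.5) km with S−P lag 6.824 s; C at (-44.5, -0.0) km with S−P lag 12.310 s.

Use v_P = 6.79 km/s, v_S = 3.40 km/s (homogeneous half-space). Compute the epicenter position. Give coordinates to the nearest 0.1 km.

Distance from S−P lag: d = Δt · v_P v_S / (v_P − v_S) = Δt · (6.79·3.40)/(6.79−3.40) ≈ 6.8100·Δt.
So d_A = 178.75, d_B = 46.47, d_C = 83.83 km.
Circle about each station: (x − 83.9)² + (y + 80.8)² = 178.75²; (x + 50.3)² + (y − 62.5)² = 46.47²; (x + 44.5)² + y² = 83.83².
Subtracting the A equation from the B and C equations removes the quadratic terms:
-268.4 x + 286.6 y = 22660.59
-256.8 x + 161.6 y = 13336.49
Solving the 2×2 system: x ≈ -5.3, y ≈ 74.1 km.
Check against A (with the unrounded x, y): √((x − 83.9)²+(y + 80.8)²) = 178.75 ≈ 178.75 km. ✓

x ≈ -5.3 km, y ≈ 74.1 km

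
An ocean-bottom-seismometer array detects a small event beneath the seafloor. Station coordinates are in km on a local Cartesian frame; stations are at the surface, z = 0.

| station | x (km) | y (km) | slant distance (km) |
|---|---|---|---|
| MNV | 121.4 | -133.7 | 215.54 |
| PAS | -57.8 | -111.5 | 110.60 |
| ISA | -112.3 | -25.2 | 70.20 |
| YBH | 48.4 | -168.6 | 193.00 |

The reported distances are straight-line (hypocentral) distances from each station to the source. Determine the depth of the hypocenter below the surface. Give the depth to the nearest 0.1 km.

20.6 km

Each station gives a sphere (x−x_i)² + (y−y_i)² + z² = d_i² (stations at z=0).
Subtracting the MNV sphere from PAS and ISA: z² cancels, leaving linear equations in x and y:
-358.4 x + 44.4 y = 17384.57
-467.4 x + 217.0 y = 22162.13
Solving: x ≈ -48.903, y ≈ -3.203 km (keep extra digits for the depth step; rounded: -48.9, -3.2).
Then from the MNV sphere: z² = 215.54² − (x − 121.4)² − (y + 133.7)² with x = -48.903, y = -3.203, so z ≈ 20.613 ≈ 20.6 km.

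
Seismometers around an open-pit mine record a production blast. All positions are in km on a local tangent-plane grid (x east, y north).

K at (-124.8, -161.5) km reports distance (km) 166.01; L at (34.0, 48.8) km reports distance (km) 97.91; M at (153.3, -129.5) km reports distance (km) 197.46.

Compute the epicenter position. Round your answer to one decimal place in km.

Circle about each station: (x + 124.8)² + (y + 161.5)² = 166.01²; (x − 34.0)² + (y − 48.8)² = 97.91²; (x − 153.3)² + (y + 129.5)² = 197.46².
Subtracting the K equation from the L and M equations removes the quadratic terms:
317.6 x + 420.6 y = -20146.90
556.2 x + 64.0 y = -12817.28
Solving the 2×2 system: x ≈ -19.2, y ≈ -33.4 km.
Check against K (with the unrounded x, y): √((x + 124.8)²+(y + 161.5)²) = 166.01 ≈ 166.01 km. ✓

x ≈ -19.2 km, y ≈ -33.4 km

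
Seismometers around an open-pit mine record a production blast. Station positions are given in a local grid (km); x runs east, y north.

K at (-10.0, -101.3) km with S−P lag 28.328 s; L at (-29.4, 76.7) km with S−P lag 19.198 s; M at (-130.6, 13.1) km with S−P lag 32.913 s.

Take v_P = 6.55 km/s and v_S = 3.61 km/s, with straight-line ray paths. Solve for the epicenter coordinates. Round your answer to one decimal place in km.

x ≈ 124.9 km, y ≈ 82.3 km

Distance from S−P lag: d = Δt · v_P v_S / (v_P − v_S) = Δt · (6.55·3.61)/(6.55−3.61) ≈ 8.0427·Δt.
So d_K = 227.83, d_L = 154.40, d_M = 264.71 km.
Circle about each station: (x + 10.0)² + (y + 101.3)² = 227.83²; (x + 29.4)² + (y − 76.7)² = 154.40²; (x + 130.6)² + (y − 13.1)² = 264.71².
Subtracting the K equation from the L and M equations removes the quadratic terms:
-38.8 x + 356.0 y = 24452.71
-241.2 x + 228.8 y = -11298.60
Solving the 2×2 system: x ≈ 124.9, y ≈ 82.3 km.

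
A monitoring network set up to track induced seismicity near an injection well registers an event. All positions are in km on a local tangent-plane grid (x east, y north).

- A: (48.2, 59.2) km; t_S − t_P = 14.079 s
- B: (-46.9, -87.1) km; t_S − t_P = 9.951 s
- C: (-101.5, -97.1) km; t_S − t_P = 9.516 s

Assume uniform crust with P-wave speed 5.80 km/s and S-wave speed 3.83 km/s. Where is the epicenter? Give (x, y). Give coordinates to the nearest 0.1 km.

Distance from S−P lag: d = Δt · v_P v_S / (v_P − v_S) = Δt · (5.80·3.83)/(5.80−3.83) ≈ 11.2761·Δt.
So d_A = 158.76, d_B = 112.21, d_C = 107.30 km.
Circle about each station: (x − 48.2)² + (y − 59.2)² = 158.76²; (x + 46.9)² + (y + 87.1)² = 112.21²; (x + 101.5)² + (y + 97.1)² = 107.30².
Subtracting the A equation from the B and C equations removes the quadratic terms:
-190.2 x − 292.6 y = 16571.79
-299.4 x − 312.6 y = 27594.23
Solving the 2×2 system: x ≈ -102.8, y ≈ 10.2 km.

x ≈ -102.8 km, y ≈ 10.2 km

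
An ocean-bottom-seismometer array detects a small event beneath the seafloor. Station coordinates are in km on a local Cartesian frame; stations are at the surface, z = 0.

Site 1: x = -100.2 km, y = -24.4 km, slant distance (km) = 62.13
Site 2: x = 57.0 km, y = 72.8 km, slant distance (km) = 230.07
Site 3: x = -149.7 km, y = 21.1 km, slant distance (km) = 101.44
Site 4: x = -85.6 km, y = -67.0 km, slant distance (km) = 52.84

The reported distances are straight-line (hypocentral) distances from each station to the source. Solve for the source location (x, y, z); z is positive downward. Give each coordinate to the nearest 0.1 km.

x ≈ -120.8 km, y ≈ -67.8 km, depth ≈ 39.4 km

Each station gives a sphere (x−x_i)² + (y−y_i)² + z² = d_i² (stations at z=0).
Subtracting the Site 1 sphere from Site 2 and Site 3: z² cancels, leaving linear equations in x and y:
314.4 x + 194.4 y = -51158.63
-99.0 x + 91.0 y = 5789.96
Solving: x ≈ -120.800, y ≈ -67.794 km (keep extra digits for the depth step; rounded: -120.8, -67.8).
Then from the Site 1 sphere: z² = 62.13² − (x + 100.2)² − (y + 24.4)² with x = -120.800, y = -67.794, so z ≈ 39.405 ≈ 39.4 km.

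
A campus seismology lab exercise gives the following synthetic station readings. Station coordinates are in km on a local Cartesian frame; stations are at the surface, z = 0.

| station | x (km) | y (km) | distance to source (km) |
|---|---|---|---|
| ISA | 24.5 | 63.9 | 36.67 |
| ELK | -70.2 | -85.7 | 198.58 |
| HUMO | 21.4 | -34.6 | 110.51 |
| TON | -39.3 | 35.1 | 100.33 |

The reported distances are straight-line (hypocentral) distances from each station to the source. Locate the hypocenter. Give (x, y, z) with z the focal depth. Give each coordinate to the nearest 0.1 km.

x ≈ 52.2 km, y ≈ 68.9 km, depth ≈ 23.5 km

Each station gives a sphere (x−x_i)² + (y−y_i)² + z² = d_i² (stations at z=0).
Subtracting the ISA sphere from ELK and HUMO: z² cancels, leaving linear equations in x and y:
-189.4 x − 299.2 y = -30500.26
-6.2 x − 197.0 y = -13896.11
Solving: x ≈ 52.200, y ≈ 68.896 km (keep extra digits for the depth step; rounded: 52.2, 68.9).
Then from the ISA sphere: z² = 36.67² − (x − 24.5)² − (y − 63.9)² with x = 52.200, y = 68.896, so z ≈ 23.504 ≈ 23.5 km.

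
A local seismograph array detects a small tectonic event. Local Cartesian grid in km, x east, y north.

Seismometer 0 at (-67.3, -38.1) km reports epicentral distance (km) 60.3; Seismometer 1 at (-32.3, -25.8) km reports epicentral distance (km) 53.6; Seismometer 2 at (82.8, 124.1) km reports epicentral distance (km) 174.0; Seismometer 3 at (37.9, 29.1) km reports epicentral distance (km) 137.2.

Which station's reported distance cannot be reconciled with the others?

Seismometer 3

Solve using three stations at a time. Using Seismometer 0, Seismometer 1, Seismometer 2 (subtract circle equations pairwise → linear system) gives (x, y) ≈ (-57.6, 21.4).
Distances from that point to each station vs reported:
  Seismometer 0: calculated 60.3 vs reported 60.3 → residual 0.0 km
  Seismometer 1: calculated 53.6 vs reported 53.6 → residual 0.0 km
  Seismometer 2: calculated 174.0 vs reported 174.0 → residual 0.0 km
  Seismometer 3: calculated 95.9 vs reported 137.2 → residual 41.3 km
Seismometer 0, Seismometer 1, Seismometer 2 are mutually consistent (residuals ≈ 0); Seismometer 3 is off by 41.3 km.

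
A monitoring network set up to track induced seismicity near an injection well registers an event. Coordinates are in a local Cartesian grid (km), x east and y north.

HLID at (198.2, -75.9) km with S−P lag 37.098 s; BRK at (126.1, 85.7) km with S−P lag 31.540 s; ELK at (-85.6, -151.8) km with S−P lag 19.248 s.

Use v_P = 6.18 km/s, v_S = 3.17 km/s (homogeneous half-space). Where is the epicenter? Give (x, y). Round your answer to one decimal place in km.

(-39.8, -35.2)

Distance from S−P lag: d = Δt · v_P v_S / (v_P − v_S) = Δt · (6.18·3.17)/(6.18−3.17) ≈ 6.5085·Δt.
So d_HLID = 241.45, d_BRK = 205.28, d_ELK = 125.28 km.
Circle about each station: (x − 198.2)² + (y + 75.9)² = 241.45²; (x − 126.1)² + (y − 85.7)² = 205.28²; (x + 85.6)² + (y + 151.8)² = 125.28².
Subtracting pairs of circle equations eliminates x²+y² and gives linear equations (the radical axes):
-144.2 x + 323.2 y = -5640.13
-567.6 x − 151.8 y = 27929.57
Solving the 2×2 system: x ≈ -39.8, y ≈ -35.2 km.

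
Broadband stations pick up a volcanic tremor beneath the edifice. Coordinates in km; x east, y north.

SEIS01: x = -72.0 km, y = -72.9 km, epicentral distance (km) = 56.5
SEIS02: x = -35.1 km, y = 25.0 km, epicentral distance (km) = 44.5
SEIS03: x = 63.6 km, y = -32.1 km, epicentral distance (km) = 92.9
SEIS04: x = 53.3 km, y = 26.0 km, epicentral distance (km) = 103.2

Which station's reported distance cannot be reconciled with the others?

SEIS02

Solve using three stations at a time. Using SEIS01, SEIS03, SEIS04 (subtract circle equations pairwise → linear system) gives (x, y) ≈ (-29.2, -36.0).
Distances from that point to each station vs reported:
  SEIS01: calculated 56.5 vs reported 56.5 → residual 0.0 km
  SEIS02: calculated 61.3 vs reported 44.5 → residual 16.8 km
  SEIS03: calculated 92.9 vs reported 92.9 → residual 0.0 km
  SEIS04: calculated 103.2 vs reported 103.2 → residual 0.0 km
SEIS01, SEIS03, SEIS04 are mutually consistent (residuals ≈ 0); SEIS02 is off by 16.8 km.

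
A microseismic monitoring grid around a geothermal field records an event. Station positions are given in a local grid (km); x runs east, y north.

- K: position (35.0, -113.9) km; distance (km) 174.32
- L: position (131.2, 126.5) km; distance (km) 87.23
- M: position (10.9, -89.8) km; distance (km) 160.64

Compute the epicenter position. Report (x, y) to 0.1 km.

Circle about each station: (x − 35.0)² + (y + 113.9)² = 174.32²; (x − 131.2)² + (y − 126.5)² = 87.23²; (x − 10.9)² + (y + 89.8)² = 160.64².
Subtracting the K equation from the L and M equations removes the quadratic terms:
192.4 x + 480.8 y = 41795.87
-48.2 x + 48.2 y = -1433.11
Solving the 2×2 system: x ≈ 83.3, y ≈ 53.6 km.

83.3 km east, 53.6 km north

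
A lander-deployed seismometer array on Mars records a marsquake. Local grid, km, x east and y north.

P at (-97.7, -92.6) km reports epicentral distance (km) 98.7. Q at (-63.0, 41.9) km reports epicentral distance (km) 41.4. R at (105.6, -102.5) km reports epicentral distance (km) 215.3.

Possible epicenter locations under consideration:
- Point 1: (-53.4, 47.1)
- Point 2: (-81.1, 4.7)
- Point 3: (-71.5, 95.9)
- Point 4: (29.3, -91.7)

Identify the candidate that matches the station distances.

For each candidate, compare |candidate − station| to the reported distance:
Point 1: residuals P 47.9, Q 30.5, R 3.0 → max 47.9 km
Point 2: residuals P 0.0, Q 0.0, R 0.0 → max 0.0 km
Point 3: residuals P 91.6, Q 13.3, R 50.6 → max 91.6 km
Point 4: residuals P 28.3, Q 121.0, R 138.2 → max 138.2 km
Only Point 2 has all residuals ≈ 0.

Point 2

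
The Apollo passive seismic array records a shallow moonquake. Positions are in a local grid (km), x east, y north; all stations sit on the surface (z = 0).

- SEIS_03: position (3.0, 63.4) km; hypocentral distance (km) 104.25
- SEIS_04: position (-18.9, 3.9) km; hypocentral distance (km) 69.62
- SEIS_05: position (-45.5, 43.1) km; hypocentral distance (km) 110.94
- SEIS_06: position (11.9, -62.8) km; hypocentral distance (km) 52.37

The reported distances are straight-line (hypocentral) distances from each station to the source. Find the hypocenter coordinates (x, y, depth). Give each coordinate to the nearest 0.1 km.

(28.6, -30.4, 37.6)

Each station gives a sphere (x−x_i)² + (y−y_i)² + z² = d_i² (stations at z=0).
Subtracting the SEIS_03 sphere from SEIS_04 and SEIS_05: z² cancels, leaving linear equations in x and y:
-43.8 x − 119.0 y = 2364.98
-97.0 x − 40.6 y = -1540.32
Solving: x ≈ 28.605, y ≈ -30.402 km (keep extra digits for the depth step; rounded: 28.6, -30.4).
Then from the SEIS_03 sphere: z² = 104.25² − (x − 3.0)² − (y − 63.4)² with x = 28.605, y = -30.402, so z ≈ 37.598 ≈ 37.6 km.
Check against SEIS_06 (with the unrounded solution): distance 52.37 ≈ 52.37 km. ✓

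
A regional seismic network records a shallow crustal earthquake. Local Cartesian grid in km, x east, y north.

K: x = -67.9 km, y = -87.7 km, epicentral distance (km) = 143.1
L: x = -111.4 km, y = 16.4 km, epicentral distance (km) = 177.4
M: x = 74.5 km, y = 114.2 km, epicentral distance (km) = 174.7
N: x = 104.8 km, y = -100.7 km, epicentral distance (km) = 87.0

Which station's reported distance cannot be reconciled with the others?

Solve using three stations at a time. Using K, L, N (subtract circle equations pairwise → linear system) gives (x, y) ≈ (61.0, -25.5).
Distances from that point to each station vs reported:
  K: calculated 143.1 vs reported 143.1 → residual 0.0 km
  L: calculated 177.4 vs reported 177.4 → residual 0.0 km
  M: calculated 140.4 vs reported 174.7 → residual 34.3 km
  N: calculated 87.0 vs reported 87.0 → residual 0.0 km
K, L, N are mutually consistent (residuals ≈ 0); M is off by 34.3 km.

M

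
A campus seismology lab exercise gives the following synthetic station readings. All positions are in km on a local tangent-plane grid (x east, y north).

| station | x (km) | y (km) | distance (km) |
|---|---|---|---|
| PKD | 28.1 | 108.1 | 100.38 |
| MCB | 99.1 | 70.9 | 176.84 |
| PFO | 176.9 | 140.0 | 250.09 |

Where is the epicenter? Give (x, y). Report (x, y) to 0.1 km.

Circle about each station: (x − 28.1)² + (y − 108.1)² = 100.38²; (x − 99.1)² + (y − 70.9)² = 176.84²; (x − 176.9)² + (y − 140.0)² = 250.09².
Subtracting pairs of circle equations eliminates x²+y² and gives linear equations (the radical axes):
142.0 x − 74.4 y = -18823.84
297.6 x + 63.8 y = -14050.47
Solving the 2×2 system: x ≈ -72.0, y ≈ 115.6 km.
Check against PKD (with the unrounded x, y): √((x − 28.1)²+(y − 108.1)²) = 100.38 ≈ 100.38 km. ✓

(-72.0, 115.6)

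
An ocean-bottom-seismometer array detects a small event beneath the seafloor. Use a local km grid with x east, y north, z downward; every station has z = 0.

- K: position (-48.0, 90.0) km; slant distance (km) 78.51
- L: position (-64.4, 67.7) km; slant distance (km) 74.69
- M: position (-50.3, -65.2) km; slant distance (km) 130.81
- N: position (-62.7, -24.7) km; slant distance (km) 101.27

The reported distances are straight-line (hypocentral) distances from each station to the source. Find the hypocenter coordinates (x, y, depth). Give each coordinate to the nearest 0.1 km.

Each station gives a sphere (x−x_i)² + (y−y_i)² + z² = d_i² (stations at z=0).
Subtracting the K sphere from L and M: z² cancels, leaving linear equations in x and y:
-32.8 x − 44.6 y = -1088.13
-4.6 x − 310.4 y = -14570.31
Solving: x ≈ -31.283, y ≈ 47.404 km (keep extra digits for the depth step; rounded: -31.3, 47.4).
Then from the K sphere: z² = 78.51² − (x + 48.0)² − (y − 90.0)² with x = -31.283, y = 47.404, so z ≈ 63.796 ≈ 63.8 km.

(-31.3, 47.4, 63.8)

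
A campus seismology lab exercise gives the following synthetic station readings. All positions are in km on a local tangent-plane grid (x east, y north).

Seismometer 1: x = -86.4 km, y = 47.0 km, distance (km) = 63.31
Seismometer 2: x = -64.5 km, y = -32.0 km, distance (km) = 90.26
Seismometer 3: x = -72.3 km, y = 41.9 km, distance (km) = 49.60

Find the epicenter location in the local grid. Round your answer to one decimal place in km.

Circle about each station: (x + 86.4)² + (y − 47.0)² = 63.31²; (x + 64.5)² + (y + 32.0)² = 90.26²; (x + 72.3)² + (y − 41.9)² = 49.60².
Subtracting the Seismometer 1 equation from the Seismometer 2 and Seismometer 3 equations removes the quadratic terms:
43.8 x − 158.0 y = -8628.42
28.2 x − 10.2 y = -1143.06
Solving the 2×2 system: x ≈ -23.1, y ≈ 48.2 km.

-23.1 km east, 48.2 km north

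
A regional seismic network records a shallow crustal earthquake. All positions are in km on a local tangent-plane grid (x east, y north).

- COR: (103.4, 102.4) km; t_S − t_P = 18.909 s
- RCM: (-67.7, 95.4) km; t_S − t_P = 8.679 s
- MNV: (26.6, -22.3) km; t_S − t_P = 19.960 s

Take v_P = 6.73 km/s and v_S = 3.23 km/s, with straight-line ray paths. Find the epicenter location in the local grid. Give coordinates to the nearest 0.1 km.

Distance from S−P lag: d = Δt · v_P v_S / (v_P − v_S) = Δt · (6.73·3.23)/(6.73−3.23) ≈ 6.2108·Δt.
So d_COR = 117.44, d_RCM = 53.90, d_MNV = 123.97 km.
Circle about each station: (x − 103.4)² + (y − 102.4)² = 117.44²; (x + 67.7)² + (y − 95.4)² = 53.90²; (x − 26.6)² + (y + 22.3)² = 123.97².
Subtracting the COR equation from the RCM and MNV equations removes the quadratic terms:
-342.2 x − 14.0 y = 3394.07
-153.6 x − 249.4 y = -21548.88
Solving the 2×2 system: x ≈ -13.8, y ≈ 94.9 km.
Check against COR (with the unrounded x, y): √((x − 103.4)²+(y − 102.4)²) = 117.44 ≈ 117.44 km. ✓

x ≈ -13.8 km, y ≈ 94.9 km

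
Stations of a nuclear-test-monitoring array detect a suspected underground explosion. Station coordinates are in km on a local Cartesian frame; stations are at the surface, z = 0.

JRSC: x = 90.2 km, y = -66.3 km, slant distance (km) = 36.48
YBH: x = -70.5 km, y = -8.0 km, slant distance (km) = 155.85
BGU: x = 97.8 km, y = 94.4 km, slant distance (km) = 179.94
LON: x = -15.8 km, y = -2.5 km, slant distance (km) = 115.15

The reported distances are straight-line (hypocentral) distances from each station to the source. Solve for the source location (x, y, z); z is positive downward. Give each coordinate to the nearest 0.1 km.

(65.3, -81.2, 22.1)

Each station gives a sphere (x−x_i)² + (y−y_i)² + z² = d_i² (stations at z=0).
Subtracting the JRSC sphere from YBH and BGU: z² cancels, leaving linear equations in x and y:
-321.4 x + 116.6 y = -30455.91
15.2 x + 321.4 y = -25103.14
Solving: x ≈ 65.304, y ≈ -81.194 km (keep extra digits for the depth step; rounded: 65.3, -81.2).
Then from the JRSC sphere: z² = 36.48² − (x − 90.2)² − (y + 66.3)² with x = 65.304, y = -81.194, so z ≈ 22.117 ≈ 22.1 km.
Check against LON (with the unrounded solution): distance 115.15 ≈ 115.15 km. ✓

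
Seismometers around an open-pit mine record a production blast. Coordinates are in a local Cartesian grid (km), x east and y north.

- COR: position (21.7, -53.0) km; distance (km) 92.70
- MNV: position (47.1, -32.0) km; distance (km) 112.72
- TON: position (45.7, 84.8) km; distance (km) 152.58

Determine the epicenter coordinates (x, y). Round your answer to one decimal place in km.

x ≈ -65.0 km, y ≈ -20.2 km

Circle about each station: (x − 21.7)² + (y + 53.0)² = 92.70²; (x − 47.1)² + (y + 32.0)² = 112.72²; (x − 45.7)² + (y − 84.8)² = 152.58².
Subtracting the COR equation from the MNV and TON equations removes the quadratic terms:
50.8 x + 42.0 y = -4149.99
48.0 x + 275.6 y = -8687.73
Solving the 2×2 system: x ≈ -65.0, y ≈ -20.2 km.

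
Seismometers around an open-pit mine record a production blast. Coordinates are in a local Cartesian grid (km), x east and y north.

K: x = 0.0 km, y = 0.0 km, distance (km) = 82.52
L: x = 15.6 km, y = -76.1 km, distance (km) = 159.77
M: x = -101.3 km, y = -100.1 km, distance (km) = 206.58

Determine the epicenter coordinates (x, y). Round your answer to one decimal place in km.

-4.5 km east, 82.4 km north

Circle about each station: x² + y² = 82.52²; (x − 15.6)² + (y + 76.1)² = 159.77²; (x + 101.3)² + (y + 100.1)² = 206.58².
Subtracting pairs of circle equations eliminates x²+y² and gives linear equations (the radical axes):
31.2 x − 152.2 y = -12682.33
-202.6 x − 200.2 y = -15584.05
Solving the 2×2 system: x ≈ -4.5, y ≈ 82.4 km.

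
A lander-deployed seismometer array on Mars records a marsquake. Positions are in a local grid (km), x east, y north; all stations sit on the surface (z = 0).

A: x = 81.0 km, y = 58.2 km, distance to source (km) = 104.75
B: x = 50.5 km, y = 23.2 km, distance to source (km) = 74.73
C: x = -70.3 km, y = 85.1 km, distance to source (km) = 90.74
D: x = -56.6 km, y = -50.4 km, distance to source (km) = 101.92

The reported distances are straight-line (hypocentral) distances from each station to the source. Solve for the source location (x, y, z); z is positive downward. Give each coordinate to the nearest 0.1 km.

Each station gives a sphere (x−x_i)² + (y−y_i)² + z² = d_i² (stations at z=0).
Subtracting the A sphere from B and C: z² cancels, leaving linear equations in x and y:
-61.0 x − 70.0 y = -1471.76
-302.6 x + 53.8 y = 4974.67
Solving: x ≈ -10.998, y ≈ 30.609 km (keep extra digits for the depth step; rounded: -11.0, 30.6).
Then from the A sphere: z² = 104.75² − (x − 81.0)² − (y − 58.2)² with x = -10.998, y = 30.609, so z ≈ 41.805 ≈ 41.8 km.
Check against D (with the unrounded solution): distance 101.93 ≈ 101.92 km. ✓

x ≈ -11.0 km, y ≈ 30.6 km, depth ≈ 41.8 km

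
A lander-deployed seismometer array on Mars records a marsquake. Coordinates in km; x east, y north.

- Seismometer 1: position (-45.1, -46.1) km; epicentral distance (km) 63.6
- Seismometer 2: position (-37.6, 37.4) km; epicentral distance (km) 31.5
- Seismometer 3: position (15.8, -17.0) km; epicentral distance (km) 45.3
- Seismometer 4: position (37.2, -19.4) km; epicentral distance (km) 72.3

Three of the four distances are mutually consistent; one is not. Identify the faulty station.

Solve using three stations at a time. Using Seismometer 1, Seismometer 2, Seismometer 3 (subtract circle equations pairwise → linear system) gives (x, y) ≈ (-19.1, 11.9).
Distances from that point to each station vs reported:
  Seismometer 1: calculated 63.6 vs reported 63.6 → residual 0.0 km
  Seismometer 2: calculated 31.5 vs reported 31.5 → residual 0.0 km
  Seismometer 3: calculated 45.3 vs reported 45.3 → residual 0.0 km
  Seismometer 4: calculated 64.4 vs reported 72.3 → residual 7.9 km
Seismometer 1, Seismometer 2, Seismometer 3 are mutually consistent (residuals ≈ 0); Seismometer 4 is off by 7.9 km.

Seismometer 4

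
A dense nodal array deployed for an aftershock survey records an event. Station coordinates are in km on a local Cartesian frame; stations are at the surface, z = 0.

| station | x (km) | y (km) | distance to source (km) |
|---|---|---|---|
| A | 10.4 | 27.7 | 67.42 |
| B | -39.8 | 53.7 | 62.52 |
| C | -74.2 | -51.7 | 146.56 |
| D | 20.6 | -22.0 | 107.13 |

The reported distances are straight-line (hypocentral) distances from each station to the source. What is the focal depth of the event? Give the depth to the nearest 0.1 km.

Each station gives a sphere (x−x_i)² + (y−y_i)² + z² = d_i² (stations at z=0).
Subtracting the A sphere from B and C: z² cancels, leaving linear equations in x and y:
-100.4 x + 52.0 y = 4228.99
-169.2 x − 158.8 y = -9631.30
Solving: x ≈ -6.901, y ≈ 68.003 km (keep extra digits for the depth step; rounded: -6.9, 68.0).
Then from the A sphere: z² = 67.42² − (x − 10.4)² − (y − 27.7)² with x = -6.901, y = 68.003, so z ≈ 51.204 ≈ 51.2 km.

z ≈ 51.2 km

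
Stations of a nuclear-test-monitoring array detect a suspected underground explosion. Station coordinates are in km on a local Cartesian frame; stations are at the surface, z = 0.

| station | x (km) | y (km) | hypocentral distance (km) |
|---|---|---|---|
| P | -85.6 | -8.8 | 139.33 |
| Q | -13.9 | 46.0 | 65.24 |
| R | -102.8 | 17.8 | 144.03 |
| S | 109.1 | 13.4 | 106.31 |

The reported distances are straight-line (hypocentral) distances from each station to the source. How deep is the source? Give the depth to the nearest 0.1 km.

z ≈ 50.1 km

Each station gives a sphere (x−x_i)² + (y−y_i)² + z² = d_i² (stations at z=0).
Subtracting the P sphere from Q and R: z² cancels, leaving linear equations in x and y:
143.4 x + 109.6 y = 10061.00
-34.4 x + 53.2 y = 2148.09
Solving: x ≈ 26.302, y ≈ 57.385 km (keep extra digits for the depth step; rounded: 26.3, 57.4).
Then from the P sphere: z² = 139.33² − (x + 85.6)² − (y + 8.8)² with x = 26.302, y = 57.385, so z ≈ 50.103 ≈ 50.1 km.
Check against S (with the unrounded solution): distance 106.30 ≈ 106.31 km. ✓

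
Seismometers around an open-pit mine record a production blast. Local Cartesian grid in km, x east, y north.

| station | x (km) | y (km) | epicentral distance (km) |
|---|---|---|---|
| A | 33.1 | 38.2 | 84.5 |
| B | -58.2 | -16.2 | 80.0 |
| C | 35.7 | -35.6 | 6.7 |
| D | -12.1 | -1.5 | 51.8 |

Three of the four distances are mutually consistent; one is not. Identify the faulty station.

C

Solve using three stations at a time. Using A, B, D (subtract circle equations pairwise → linear system) gives (x, y) ≈ (16.6, -44.7).
Distances from that point to each station vs reported:
  A: calculated 84.6 vs reported 84.5 → residual 0.1 km
  B: calculated 80.1 vs reported 80.0 → residual 0.1 km
  C: calculated 21.2 vs reported 6.7 → residual 14.5 km
  D: calculated 51.9 vs reported 51.8 → residual 0.1 km
A, B, D are mutually consistent (residuals ≈ 0); C is off by 14.5 km.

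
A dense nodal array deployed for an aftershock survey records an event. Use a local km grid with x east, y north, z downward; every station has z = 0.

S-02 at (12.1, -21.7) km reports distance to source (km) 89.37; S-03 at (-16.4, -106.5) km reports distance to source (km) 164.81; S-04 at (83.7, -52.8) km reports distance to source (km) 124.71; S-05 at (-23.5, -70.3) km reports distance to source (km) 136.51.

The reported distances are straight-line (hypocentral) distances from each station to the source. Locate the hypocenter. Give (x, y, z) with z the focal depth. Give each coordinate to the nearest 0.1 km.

Each station gives a sphere (x−x_i)² + (y−y_i)² + z² = d_i² (stations at z=0).
Subtracting the S-02 sphere from S-03 and S-04: z² cancels, leaving linear equations in x and y:
-57.0 x − 169.6 y = -8181.43
143.2 x − 62.2 y = 1610.64
Solving: x ≈ 28.099, y ≈ 38.796 km (keep extra digits for the depth step; rounded: 28.1, 38.8).
Then from the S-02 sphere: z² = 89.37² − (x − 12.1)² − (y + 21.7)² with x = 28.099, y = 38.796, so z ≈ 63.806 ≈ 63.8 km.

x ≈ 28.1 km, y ≈ 38.8 km, depth ≈ 63.8 km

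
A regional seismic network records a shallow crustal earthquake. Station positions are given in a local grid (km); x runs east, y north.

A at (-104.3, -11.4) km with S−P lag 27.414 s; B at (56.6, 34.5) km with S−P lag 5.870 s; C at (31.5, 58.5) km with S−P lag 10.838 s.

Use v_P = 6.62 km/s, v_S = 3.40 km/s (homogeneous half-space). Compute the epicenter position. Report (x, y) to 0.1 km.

(86.5, 6.4)

Distance from S−P lag: d = Δt · v_P v_S / (v_P − v_S) = Δt · (6.62·3.40)/(6.62−3.40) ≈ 6.9901·Δt.
So d_A = 191.63, d_B = 41.03, d_C = 75.76 km.
Circle about each station: (x + 104.3)² + (y + 11.4)² = 191.63²; (x − 56.6)² + (y − 34.5)² = 41.03²; (x − 31.5)² + (y − 58.5)² = 75.76².
Subtracting the A equation from the B and C equations removes the quadratic terms:
321.8 x + 91.8 y = 28423.96
271.6 x + 139.8 y = 24388.53
Solving the 2×2 system: x ≈ 86.5, y ≈ 6.4 km.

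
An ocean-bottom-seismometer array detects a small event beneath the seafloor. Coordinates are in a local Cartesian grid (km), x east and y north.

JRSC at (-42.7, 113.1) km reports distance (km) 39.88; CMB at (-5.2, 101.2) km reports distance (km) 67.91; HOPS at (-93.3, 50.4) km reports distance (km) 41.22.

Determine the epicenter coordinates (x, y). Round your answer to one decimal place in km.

Circle about each station: (x + 42.7)² + (y − 113.1)² = 39.88²; (x + 5.2)² + (y − 101.2)² = 67.91²; (x + 93.3)² + (y − 50.4)² = 41.22².
Subtracting the JRSC equation from the CMB and HOPS equations removes the quadratic terms:
75.0 x − 23.8 y = -7367.77
-101.2 x − 125.4 y = -3478.52
Solving the 2×2 system: x ≈ -71.2, y ≈ 85.2 km.
Check against JRSC (with the unrounded x, y): √((x + 42.7)²+(y − 113.1)²) = 39.88 ≈ 39.88 km. ✓

(-71.2, 85.2)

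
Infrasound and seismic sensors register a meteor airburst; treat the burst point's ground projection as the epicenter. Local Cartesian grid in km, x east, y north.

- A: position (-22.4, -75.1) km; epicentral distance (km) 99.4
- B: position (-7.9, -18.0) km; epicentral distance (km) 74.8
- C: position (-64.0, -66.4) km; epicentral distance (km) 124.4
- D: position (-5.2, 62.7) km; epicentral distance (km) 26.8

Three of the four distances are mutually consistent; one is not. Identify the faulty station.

A

Solve using three stations at a time. Using B, C, D (subtract circle equations pairwise → linear system) gives (x, y) ≈ (-30.3, 53.4).
Distances from that point to each station vs reported:
  A: calculated 128.7 vs reported 99.4 → residual 29.3 km
  B: calculated 74.8 vs reported 74.8 → residual 0.0 km
  C: calculated 124.4 vs reported 124.4 → residual 0.0 km
  D: calculated 26.8 vs reported 26.8 → residual 0.0 km
B, C, D are mutually consistent (residuals ≈ 0); A is off by 29.3 km.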